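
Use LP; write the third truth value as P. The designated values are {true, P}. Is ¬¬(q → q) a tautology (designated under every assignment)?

Every assignment of q over {true, P, false} gives a value in {true, P}.
In particular, with q=P: ¬¬(q → q) = P.

Yes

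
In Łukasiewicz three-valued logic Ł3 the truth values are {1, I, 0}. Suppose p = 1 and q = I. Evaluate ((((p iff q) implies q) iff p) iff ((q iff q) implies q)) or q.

p iff q = 1 iff I = I  [1 − |1−½|]
(p iff q) implies q = I implies I = 1
((p iff q) implies q) iff p = 1 iff 1 = 1
q iff q = I iff I = 1
(q iff q) implies q = 1 implies I = I
(((p iff q) implies q) iff p) iff ((q iff q) implies q) = 1 iff I = I
((((p iff q) implies q) iff p) iff ((q iff q) implies q)) or q = I or I = I

I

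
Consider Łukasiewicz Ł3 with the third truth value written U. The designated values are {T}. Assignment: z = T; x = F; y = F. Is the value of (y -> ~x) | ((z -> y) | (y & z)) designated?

~x = ~F = T
y -> ~x = F -> T = T
z -> y = T -> F = F
y & z = F & T = F
(z -> y) | (y & z) = F | F = F
(y -> ~x) | ((z -> y) | (y & z)) = T | F = T
T ∈ {T}.

Yes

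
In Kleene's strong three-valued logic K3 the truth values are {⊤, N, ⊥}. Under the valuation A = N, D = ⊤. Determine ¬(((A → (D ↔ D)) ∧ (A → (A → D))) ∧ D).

D ↔ D = ⊤ ↔ ⊤ = ⊤
A → (D ↔ D) = N → ⊤ = ⊤  [¬N ∨ ⊤]
A → D = N → ⊤ = ⊤
A → (A → D) = N → ⊤ = ⊤
(A → (D ↔ D)) ∧ (A → (A → D)) = ⊤ ∧ ⊤ = ⊤
((A → (D ↔ D)) ∧ (A → (A → D))) ∧ D = ⊤ ∧ ⊤ = ⊤
¬(((A → (D ↔ D)) ∧ (A → (A → D))) ∧ D) = ¬⊤ = ⊥

⊥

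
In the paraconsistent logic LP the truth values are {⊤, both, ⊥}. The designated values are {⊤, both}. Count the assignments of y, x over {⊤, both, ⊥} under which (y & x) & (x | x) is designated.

4

Designated under: (y=⊤, x=⊤); (y=⊤, x=both); (y=both, x=⊤); (y=both, x=both).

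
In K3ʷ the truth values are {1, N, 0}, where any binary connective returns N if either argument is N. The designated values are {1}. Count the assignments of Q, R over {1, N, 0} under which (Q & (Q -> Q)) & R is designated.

Designated under: (Q=1, R=1).

1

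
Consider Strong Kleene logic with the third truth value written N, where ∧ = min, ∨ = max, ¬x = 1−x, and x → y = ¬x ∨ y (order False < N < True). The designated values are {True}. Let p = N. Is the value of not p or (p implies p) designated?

not p = not N = N
p implies p = N implies N = N  [not N or N]
not p or (p implies p) = N or N = N
N ∉ {True}.

No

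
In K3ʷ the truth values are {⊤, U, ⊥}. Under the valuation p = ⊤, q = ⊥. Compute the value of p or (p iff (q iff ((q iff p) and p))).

⊤

q iff p = ⊥ iff ⊤ = ⊥
(q iff p) and p = ⊥ and ⊤ = ⊥
q iff ((q iff p) and p) = ⊥ iff ⊥ = ⊤
p iff (q iff ((q iff p) and p)) = ⊤ iff ⊤ = ⊤
p or (p iff (q iff ((q iff p) and p))) = ⊤ or ⊤ = ⊤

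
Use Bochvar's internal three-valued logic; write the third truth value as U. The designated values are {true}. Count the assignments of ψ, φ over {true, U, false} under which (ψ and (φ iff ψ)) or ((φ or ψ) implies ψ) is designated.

Designated under: (ψ=true, φ=true); (ψ=true, φ=false); (ψ=false, φ=false).

3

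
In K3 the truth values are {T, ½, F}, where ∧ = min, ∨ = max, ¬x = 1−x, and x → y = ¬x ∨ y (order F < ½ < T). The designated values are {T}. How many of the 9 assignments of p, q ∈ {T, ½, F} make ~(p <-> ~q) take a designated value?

2

Designated under: (p=T, q=T); (p=F, q=F).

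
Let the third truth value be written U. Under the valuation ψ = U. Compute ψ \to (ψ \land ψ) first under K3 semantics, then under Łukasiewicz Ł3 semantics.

U; true

In K3: ψ \land ψ = U \land U = U
ψ \to (ψ \land ψ) = U \to U = U
In Łukasiewicz Ł3: ψ \land ψ = U \land U = U
ψ \to (ψ \land ψ) = U \to U = true  [min(1, 1−½+½)]
They differ because K3 and Łukasiewicz Ł3 treat U differently under implication.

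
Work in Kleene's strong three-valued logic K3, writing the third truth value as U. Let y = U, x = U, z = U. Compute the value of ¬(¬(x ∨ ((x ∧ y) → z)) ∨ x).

U

x ∧ y = U ∧ U = U
(x ∧ y) → z = U → U = U  [¬U ∨ U]
x ∨ ((x ∧ y) → z) = U ∨ U = U
¬(x ∨ ((x ∧ y) → z)) = ¬U = U
¬(x ∨ ((x ∧ y) → z)) ∨ x = U ∨ U = U
¬(¬(x ∨ ((x ∧ y) → z)) ∨ x) = ¬U = U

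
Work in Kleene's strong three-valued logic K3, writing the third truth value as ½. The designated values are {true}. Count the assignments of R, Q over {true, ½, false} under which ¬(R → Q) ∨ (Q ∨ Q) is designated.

4

Designated under: (R=true, Q=true); (R=true, Q=false); (R=½, Q=true); (R=false, Q=true).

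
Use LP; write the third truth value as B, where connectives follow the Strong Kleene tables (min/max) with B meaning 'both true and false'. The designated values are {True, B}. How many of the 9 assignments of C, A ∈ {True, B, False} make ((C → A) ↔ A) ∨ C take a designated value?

8

Of the 9 assignments, 8 give a value in {True, B}.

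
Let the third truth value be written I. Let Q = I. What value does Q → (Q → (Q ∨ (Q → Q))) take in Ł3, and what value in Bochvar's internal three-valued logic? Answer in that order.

T; I

In Ł3: Q → Q = I → I = T  [min(1, 1−½+½)]
Q ∨ (Q → Q) = I ∨ T = T
Q → (Q ∨ (Q → Q)) = I → T = T
Q → (Q → (Q ∨ (Q → Q))) = I → T = T
In Bochvar's internal three-valued logic: Q → Q = I → I = I  [any arg is the third value ⇒ result is the third value]
Q ∨ (Q → Q) = I ∨ I = I
Q → (Q ∨ (Q → Q)) = I → I = I
Q → (Q → (Q ∨ (Q → Q))) = I → I = I
They differ because Ł3 and Bochvar's internal three-valued logic treat I differently under the binary connectives.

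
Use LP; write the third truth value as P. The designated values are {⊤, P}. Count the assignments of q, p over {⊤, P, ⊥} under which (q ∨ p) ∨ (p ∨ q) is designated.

8

Of the 9 assignments, 8 give a value in {⊤, P}.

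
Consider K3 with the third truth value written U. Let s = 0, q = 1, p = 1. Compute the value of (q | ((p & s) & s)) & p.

p & s = 1 & 0 = 0
(p & s) & s = 0 & 0 = 0
q | ((p & s) & s) = 1 | 0 = 1
(q | ((p & s) & s)) & p = 1 & 1 = 1

1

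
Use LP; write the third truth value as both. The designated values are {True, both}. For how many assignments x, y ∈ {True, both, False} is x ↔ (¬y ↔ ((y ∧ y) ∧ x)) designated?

Of the 9 assignments, 6 give a value in {True, both}.

6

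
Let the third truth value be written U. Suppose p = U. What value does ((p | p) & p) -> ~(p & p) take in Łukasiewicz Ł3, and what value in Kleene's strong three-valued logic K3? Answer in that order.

In Łukasiewicz Ł3: p | p = U | U = U
(p | p) & p = U & U = U
p & p = U & U = U
~(p & p) = ~U = U
((p | p) & p) -> ~(p & p) = U -> U = True
In Kleene's strong three-valued logic K3: p | p = U | U = U
(p | p) & p = U & U = U
p & p = U & U = U
~(p & p) = ~U = U
((p | p) & p) -> ~(p & p) = U -> U = U  [~U | U]
They differ because Łukasiewicz Ł3 and Kleene's strong three-valued logic K3 treat U differently under implication.

True; U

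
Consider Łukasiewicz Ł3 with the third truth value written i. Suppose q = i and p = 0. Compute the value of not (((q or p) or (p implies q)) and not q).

q or p = i or 0 = i
p implies q = 0 implies i = 1  [min(1, 1−0+½)]
(q or p) or (p implies q) = i or 1 = 1
not q = not i = i
((q or p) or (p implies q)) and not q = 1 and i = i
not (((q or p) or (p implies q)) and not q) = not i = i

i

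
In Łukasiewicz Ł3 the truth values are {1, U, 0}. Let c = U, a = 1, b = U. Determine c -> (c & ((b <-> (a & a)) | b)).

a & a = 1 & 1 = 1
b <-> (a & a) = U <-> 1 = U  [1 − |½−1|]
(b <-> (a & a)) | b = U | U = U
c & ((b <-> (a & a)) | b) = U & U = U
c -> (c & ((b <-> (a & a)) | b)) = U -> U = 1

1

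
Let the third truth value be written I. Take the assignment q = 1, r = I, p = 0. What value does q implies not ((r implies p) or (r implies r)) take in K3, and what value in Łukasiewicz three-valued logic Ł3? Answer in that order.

I; 0

In K3: r implies p = I implies 0 = I  [not I or 0]
r implies r = I implies I = I
(r implies p) or (r implies r) = I or I = I
not ((r implies p) or (r implies r)) = not I = I
q implies not ((r implies p) or (r implies r)) = 1 implies I = I
In Łukasiewicz three-valued logic Ł3: r implies p = I implies 0 = I  [min(1, 1−½+0)]
r implies r = I implies I = 1
(r implies p) or (r implies r) = I or 1 = 1
not ((r implies p) or (r implies r)) = not 1 = 0
q implies not ((r implies p) or (r implies r)) = 1 implies 0 = 0
They differ because K3 and Łukasiewicz three-valued logic Ł3 treat I differently under implication.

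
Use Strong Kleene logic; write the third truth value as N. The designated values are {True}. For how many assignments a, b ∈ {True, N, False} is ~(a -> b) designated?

Designated under: (a=True, b=False).

1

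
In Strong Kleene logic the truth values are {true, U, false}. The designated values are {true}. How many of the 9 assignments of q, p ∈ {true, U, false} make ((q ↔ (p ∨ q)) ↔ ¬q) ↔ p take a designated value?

Designated under: (q=true, p=false).

1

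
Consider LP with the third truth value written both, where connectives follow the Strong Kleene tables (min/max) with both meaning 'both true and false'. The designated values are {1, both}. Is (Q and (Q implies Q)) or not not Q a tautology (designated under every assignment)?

No

Countermodel: Q=0 gives 0, which is not designated.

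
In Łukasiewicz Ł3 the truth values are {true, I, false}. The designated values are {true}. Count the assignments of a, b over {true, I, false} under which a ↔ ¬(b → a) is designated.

Designated under: (a=I, b=true); (a=false, b=false).

2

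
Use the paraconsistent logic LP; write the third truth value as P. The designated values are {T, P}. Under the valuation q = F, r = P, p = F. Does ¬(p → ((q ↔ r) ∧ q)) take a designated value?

q ↔ r = F ↔ P = P
(q ↔ r) ∧ q = P ∧ F = F
p → ((q ↔ r) ∧ q) = F → F = T
¬(p → ((q ↔ r) ∧ q)) = ¬T = F
F ∉ {T, P}.

No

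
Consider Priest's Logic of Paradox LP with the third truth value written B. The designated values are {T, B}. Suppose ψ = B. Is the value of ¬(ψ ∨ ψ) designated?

ψ ∨ ψ = B ∨ B = B
¬(ψ ∨ ψ) = ¬B = B
B ∈ {T, B}.

Yes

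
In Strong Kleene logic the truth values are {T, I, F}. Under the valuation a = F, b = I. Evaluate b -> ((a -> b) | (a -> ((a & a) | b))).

T

a -> b = F -> I = T  [~F | I]
a & a = F & F = F
(a & a) | b = F | I = I
a -> ((a & a) | b) = F -> I = T
(a -> b) | (a -> ((a & a) | b)) = T | T = T
b -> ((a -> b) | (a -> ((a & a) | b))) = I -> T = T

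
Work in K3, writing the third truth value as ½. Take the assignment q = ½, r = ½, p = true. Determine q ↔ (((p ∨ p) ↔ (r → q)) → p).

½

p ∨ p = true ∨ true = true
r → q = ½ → ½ = ½  [¬½ ∨ ½]
(p ∨ p) ↔ (r → q) = true ↔ ½ = ½
((p ∨ p) ↔ (r → q)) → p = ½ → true = true
q ↔ (((p ∨ p) ↔ (r → q)) → p) = ½ ↔ true = ½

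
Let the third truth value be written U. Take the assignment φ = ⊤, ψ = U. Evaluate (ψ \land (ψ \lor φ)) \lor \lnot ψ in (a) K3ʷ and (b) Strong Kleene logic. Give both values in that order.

In K3ʷ: ψ \lor φ = U \lor ⊤ = U
ψ \land (ψ \lor φ) = U \land U = U
\lnot ψ = \lnot U = U
(ψ \land (ψ \lor φ)) \lor \lnot ψ = U \lor U = U
In Strong Kleene logic: ψ \lor φ = U \lor ⊤ = ⊤
ψ \land (ψ \lor φ) = U \land ⊤ = U
\lnot ψ = \lnot U = U
(ψ \land (ψ \lor φ)) \lor \lnot ψ = U \lor U = U

U; U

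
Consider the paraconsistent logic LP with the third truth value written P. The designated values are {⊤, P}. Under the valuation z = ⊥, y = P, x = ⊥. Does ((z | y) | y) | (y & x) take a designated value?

z | y = ⊥ | P = P
(z | y) | y = P | P = P
y & x = P & ⊥ = ⊥
((z | y) | y) | (y & x) = P | ⊥ = P
P ∈ {⊤, P}.

Yes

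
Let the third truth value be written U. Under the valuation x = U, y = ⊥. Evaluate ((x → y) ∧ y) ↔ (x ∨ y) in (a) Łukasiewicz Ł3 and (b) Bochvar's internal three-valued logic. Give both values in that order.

U; U

In Łukasiewicz Ł3: x → y = U → ⊥ = U  [min(1, 1−½+0)]
(x → y) ∧ y = U ∧ ⊥ = ⊥
x ∨ y = U ∨ ⊥ = U
((x → y) ∧ y) ↔ (x ∨ y) = ⊥ ↔ U = U
In Bochvar's internal three-valued logic: x → y = U → ⊥ = U  [any arg is the third value ⇒ result is the third value]
(x → y) ∧ y = U ∧ ⊥ = U
x ∨ y = U ∨ ⊥ = U
((x → y) ∧ y) ↔ (x ∨ y) = U ↔ U = U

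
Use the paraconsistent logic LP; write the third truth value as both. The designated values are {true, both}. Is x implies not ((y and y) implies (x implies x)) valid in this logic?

Countermodel: x=true, y=true gives false, which is not designated.

No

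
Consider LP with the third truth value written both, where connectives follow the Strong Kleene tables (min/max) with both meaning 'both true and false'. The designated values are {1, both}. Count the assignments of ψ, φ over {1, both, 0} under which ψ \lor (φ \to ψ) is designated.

Of the 9 assignments, 8 give a value in {1, both}.

8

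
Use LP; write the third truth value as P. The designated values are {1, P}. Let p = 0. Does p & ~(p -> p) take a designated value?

No

p -> p = 0 -> 0 = 1
~(p -> p) = ~1 = 0
p & ~(p -> p) = 0 & 0 = 0
0 ∉ {1, P}.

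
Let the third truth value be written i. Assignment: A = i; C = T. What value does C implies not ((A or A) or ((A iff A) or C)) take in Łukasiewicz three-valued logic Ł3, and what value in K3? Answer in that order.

F; F

In Łukasiewicz three-valued logic Ł3: A or A = i or i = i
A iff A = i iff i = T
(A iff A) or C = T or T = T
(A or A) or ((A iff A) or C) = i or T = T
not ((A or A) or ((A iff A) or C)) = not T = F
C implies not ((A or A) or ((A iff A) or C)) = T implies F = F
In K3: A or A = i or i = i
A iff A = i iff i = i
(A iff A) or C = i or T = T
(A or A) or ((A iff A) or C) = i or T = T
not ((A or A) or ((A iff A) or C)) = not T = F
C implies not ((A or A) or ((A iff A) or C)) = T implies F = F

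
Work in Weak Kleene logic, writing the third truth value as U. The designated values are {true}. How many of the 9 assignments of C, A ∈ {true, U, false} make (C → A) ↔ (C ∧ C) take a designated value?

1

Designated under: (C=true, A=true).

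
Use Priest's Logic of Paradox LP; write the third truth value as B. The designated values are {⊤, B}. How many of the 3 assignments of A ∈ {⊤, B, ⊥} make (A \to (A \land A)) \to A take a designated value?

2

A=⊤: ⊤ ✓
A=B: B ✓
A=⊥: ⊥ ·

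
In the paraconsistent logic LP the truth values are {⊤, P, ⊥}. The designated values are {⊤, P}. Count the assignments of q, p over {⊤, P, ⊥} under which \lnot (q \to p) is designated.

Designated under: (q=⊤, p=P); (q=⊤, p=⊥); (q=P, p=P); (q=P, p=⊥).

4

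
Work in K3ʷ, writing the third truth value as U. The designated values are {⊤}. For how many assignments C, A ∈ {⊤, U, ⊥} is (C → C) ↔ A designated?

2

Designated under: (C=⊤, A=⊤); (C=⊥, A=⊤).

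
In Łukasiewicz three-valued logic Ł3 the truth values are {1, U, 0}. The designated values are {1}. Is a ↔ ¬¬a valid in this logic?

Yes

Every assignment of a over {1, U, 0} gives a value in {1}.
In particular, with a=U: a ↔ ¬¬a = 1.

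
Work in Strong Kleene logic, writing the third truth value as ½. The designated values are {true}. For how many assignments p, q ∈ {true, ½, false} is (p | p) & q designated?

1

Designated under: (p=true, q=true).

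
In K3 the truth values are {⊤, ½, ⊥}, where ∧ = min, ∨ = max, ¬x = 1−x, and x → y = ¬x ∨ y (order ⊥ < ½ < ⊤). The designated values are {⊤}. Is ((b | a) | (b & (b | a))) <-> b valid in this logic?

Countermodel: b=½, a=⊤ gives ½, which is not designated.

No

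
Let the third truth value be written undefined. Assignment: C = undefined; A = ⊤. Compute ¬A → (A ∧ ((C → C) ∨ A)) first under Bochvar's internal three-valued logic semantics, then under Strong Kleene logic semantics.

In Bochvar's internal three-valued logic: ¬A = ¬⊤ = ⊥
C → C = undefined → undefined = undefined
(C → C) ∨ A = undefined ∨ ⊤ = undefined
A ∧ ((C → C) ∨ A) = ⊤ ∧ undefined = undefined
¬A → (A ∧ ((C → C) ∨ A)) = ⊥ → undefined = undefined
In Strong Kleene logic: ¬A = ¬⊤ = ⊥
C → C = undefined → undefined = undefined  [¬undefined ∨ undefined]
(C → C) ∨ A = undefined ∨ ⊤ = ⊤
A ∧ ((C → C) ∨ A) = ⊤ ∧ ⊤ = ⊤
¬A → (A ∧ ((C → C) ∨ A)) = ⊥ → ⊤ = ⊤
They differ because Bochvar's internal three-valued logic and Strong Kleene logic treat undefined differently under the binary connectives.

undefined; ⊤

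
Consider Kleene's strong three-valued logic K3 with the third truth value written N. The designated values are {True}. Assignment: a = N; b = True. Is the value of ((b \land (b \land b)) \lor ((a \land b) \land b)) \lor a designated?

Yes

b \land b = True \land True = True
b \land (b \land b) = True \land True = True
a \land b = N \land True = N
(a \land b) \land b = N \land True = N
(b \land (b \land b)) \lor ((a \land b) \land b) = True \lor N = True
((b \land (b \land b)) \lor ((a \land b) \land b)) \lor a = True \lor N = True
True ∈ {True}.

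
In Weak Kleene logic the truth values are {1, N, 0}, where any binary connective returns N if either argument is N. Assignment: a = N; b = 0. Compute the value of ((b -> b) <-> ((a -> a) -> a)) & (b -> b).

b -> b = 0 -> 0 = 1
a -> a = N -> N = N
(a -> a) -> a = N -> N = N
(b -> b) <-> ((a -> a) -> a) = 1 <-> N = N
b -> b = 0 -> 0 = 1
((b -> b) <-> ((a -> a) -> a)) & (b -> b) = N & 1 = N

N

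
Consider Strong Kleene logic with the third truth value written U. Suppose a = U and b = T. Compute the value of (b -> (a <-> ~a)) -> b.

~a = ~U = U
a <-> ~a = U <-> U = U
b -> (a <-> ~a) = T -> U = U  [~T | U]
(b -> (a <-> ~a)) -> b = U -> T = T

T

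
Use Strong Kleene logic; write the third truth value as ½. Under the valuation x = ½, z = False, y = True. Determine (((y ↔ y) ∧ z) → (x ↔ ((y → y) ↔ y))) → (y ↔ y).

True

y ↔ y = True ↔ True = True
(y ↔ y) ∧ z = True ∧ False = False
y → y = True → True = True
(y → y) ↔ y = True ↔ True = True
x ↔ ((y → y) ↔ y) = ½ ↔ True = ½
((y ↔ y) ∧ z) → (x ↔ ((y → y) ↔ y)) = False → ½ = True  [¬False ∨ ½]
y ↔ y = True ↔ True = True
(((y ↔ y) ∧ z) → (x ↔ ((y → y) ↔ y))) → (y ↔ y) = True → True = True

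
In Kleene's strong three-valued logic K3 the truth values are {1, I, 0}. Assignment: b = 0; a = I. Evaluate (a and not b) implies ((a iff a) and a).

I

not b = not 0 = 1
a and not b = I and 1 = I
a iff a = I iff I = I
(a iff a) and a = I and I = I
(a and not b) implies ((a iff a) and a) = I implies I = I  [not I or I]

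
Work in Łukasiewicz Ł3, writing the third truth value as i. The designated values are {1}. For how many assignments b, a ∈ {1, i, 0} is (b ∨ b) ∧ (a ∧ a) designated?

Designated under: (b=1, a=1).

1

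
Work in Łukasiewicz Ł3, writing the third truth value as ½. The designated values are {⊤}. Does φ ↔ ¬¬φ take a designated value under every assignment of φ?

Every assignment of φ over {⊤, ½, ⊥} gives a value in {⊤}.
In particular, with φ=½: φ ↔ ¬¬φ = ⊤.

Yes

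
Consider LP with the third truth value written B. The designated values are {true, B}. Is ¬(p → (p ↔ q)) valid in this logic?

No

Countermodel: p=true, q=true gives false, which is not designated.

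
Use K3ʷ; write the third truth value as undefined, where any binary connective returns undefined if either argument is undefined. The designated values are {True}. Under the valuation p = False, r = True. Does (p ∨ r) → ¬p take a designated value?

Yes

p ∨ r = False ∨ True = True
¬p = ¬False = True
(p ∨ r) → ¬p = True → True = True
True ∈ {True}.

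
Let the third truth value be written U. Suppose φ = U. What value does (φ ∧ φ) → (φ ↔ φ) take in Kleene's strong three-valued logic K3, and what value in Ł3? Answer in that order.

In Kleene's strong three-valued logic K3: φ ∧ φ = U ∧ U = U
φ ↔ φ = U ↔ U = U
(φ ∧ φ) → (φ ↔ φ) = U → U = U
In Ł3: φ ∧ φ = U ∧ U = U
φ ↔ φ = U ↔ U = 1
(φ ∧ φ) → (φ ↔ φ) = U → 1 = 1
They differ because Kleene's strong three-valued logic K3 and Ł3 treat U differently under implication.

U; 1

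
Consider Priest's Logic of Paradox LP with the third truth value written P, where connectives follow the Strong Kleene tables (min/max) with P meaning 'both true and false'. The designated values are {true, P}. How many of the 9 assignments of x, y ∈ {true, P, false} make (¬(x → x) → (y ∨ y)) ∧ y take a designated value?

Of the 9 assignments, 6 give a value in {true, P}.

6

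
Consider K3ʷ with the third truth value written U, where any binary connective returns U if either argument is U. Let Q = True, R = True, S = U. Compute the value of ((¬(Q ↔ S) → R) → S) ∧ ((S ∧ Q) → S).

Q ↔ S = True ↔ U = U
¬(Q ↔ S) = ¬U = U
¬(Q ↔ S) → R = U → True = U
(¬(Q ↔ S) → R) → S = U → U = U
S ∧ Q = U ∧ True = U
(S ∧ Q) → S = U → U = U
((¬(Q ↔ S) → R) → S) ∧ ((S ∧ Q) → S) = U ∧ U = U

U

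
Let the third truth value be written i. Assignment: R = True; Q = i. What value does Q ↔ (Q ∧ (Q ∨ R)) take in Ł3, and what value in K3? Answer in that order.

In Ł3: Q ∨ R = i ∨ True = True
Q ∧ (Q ∨ R) = i ∧ True = i
Q ↔ (Q ∧ (Q ∨ R)) = i ↔ i = True  [1 − |½−½|]
In K3: Q ∨ R = i ∨ True = True
Q ∧ (Q ∨ R) = i ∧ True = i
Q ↔ (Q ∧ (Q ∨ R)) = i ↔ i = i
They differ because Ł3 and K3 treat i differently under implication.

True; i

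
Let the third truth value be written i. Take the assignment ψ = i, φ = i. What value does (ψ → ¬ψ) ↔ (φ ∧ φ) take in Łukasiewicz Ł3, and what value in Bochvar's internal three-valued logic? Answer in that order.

In Łukasiewicz Ł3: ¬ψ = ¬i = i
ψ → ¬ψ = i → i = ⊤  [min(1, 1−½+½)]
φ ∧ φ = i ∧ i = i
(ψ → ¬ψ) ↔ (φ ∧ φ) = ⊤ ↔ i = i
In Bochvar's internal three-valued logic: ¬ψ = ¬i = i
ψ → ¬ψ = i → i = i
φ ∧ φ = i ∧ i = i
(ψ → ¬ψ) ↔ (φ ∧ φ) = i ↔ i = i

i; i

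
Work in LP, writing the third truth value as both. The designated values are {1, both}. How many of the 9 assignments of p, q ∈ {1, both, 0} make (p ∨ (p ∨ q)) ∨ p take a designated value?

Of the 9 assignments, 8 give a value in {1, both}.

8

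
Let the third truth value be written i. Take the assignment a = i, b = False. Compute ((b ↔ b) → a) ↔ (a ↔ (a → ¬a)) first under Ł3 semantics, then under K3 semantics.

In Ł3: b ↔ b = False ↔ False = True
(b ↔ b) → a = True → i = i  [min(1, 1−1+½)]
¬a = ¬i = i
a → ¬a = i → i = True
a ↔ (a → ¬a) = i ↔ True = i
((b ↔ b) → a) ↔ (a ↔ (a → ¬a)) = i ↔ i = True
In K3: b ↔ b = False ↔ False = True
(b ↔ b) → a = True → i = i  [¬True ∨ i]
¬a = ¬i = i
a → ¬a = i → i = i
a ↔ (a → ¬a) = i ↔ i = i
((b ↔ b) → a) ↔ (a ↔ (a → ¬a)) = i ↔ i = i
They differ because Ł3 and K3 treat i differently under implication.

True; i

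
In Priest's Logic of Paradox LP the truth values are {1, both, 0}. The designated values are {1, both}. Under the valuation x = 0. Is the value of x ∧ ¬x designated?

No

¬x = ¬0 = 1
x ∧ ¬x = 0 ∧ 1 = 0
0 ∉ {1, both}.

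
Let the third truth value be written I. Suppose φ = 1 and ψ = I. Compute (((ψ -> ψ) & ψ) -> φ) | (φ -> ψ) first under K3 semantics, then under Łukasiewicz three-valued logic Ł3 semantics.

1; 1

In K3: ψ -> ψ = I -> I = I  [~I | I]
(ψ -> ψ) & ψ = I & I = I
((ψ -> ψ) & ψ) -> φ = I -> 1 = 1
φ -> ψ = 1 -> I = I
(((ψ -> ψ) & ψ) -> φ) | (φ -> ψ) = 1 | I = 1
In Łukasiewicz three-valued logic Ł3: ψ -> ψ = I -> I = 1
(ψ -> ψ) & ψ = 1 & I = I
((ψ -> ψ) & ψ) -> φ = I -> 1 = 1
φ -> ψ = 1 -> I = I
(((ψ -> ψ) & ψ) -> φ) | (φ -> ψ) = 1 | I = 1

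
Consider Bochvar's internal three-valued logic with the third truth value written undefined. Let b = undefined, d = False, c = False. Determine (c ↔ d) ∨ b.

c ↔ d = False ↔ False = True
(c ↔ d) ∨ b = True ∨ undefined = undefined

undefined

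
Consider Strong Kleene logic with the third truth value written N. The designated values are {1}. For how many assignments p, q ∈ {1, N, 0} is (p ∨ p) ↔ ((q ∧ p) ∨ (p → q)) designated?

1

Designated under: (p=1, q=1).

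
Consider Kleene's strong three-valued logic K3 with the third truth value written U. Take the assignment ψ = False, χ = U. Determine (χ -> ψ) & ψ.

χ -> ψ = U -> False = U  [~U | False]
(χ -> ψ) & ψ = U & False = False

False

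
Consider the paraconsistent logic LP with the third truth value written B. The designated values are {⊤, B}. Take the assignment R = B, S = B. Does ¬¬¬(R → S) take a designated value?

Yes

R → S = B → B = B  [¬B ∨ B]
¬(R → S) = ¬B = B
¬¬(R → S) = ¬B = B
¬¬¬(R → S) = ¬B = B
B ∈ {⊤, B}.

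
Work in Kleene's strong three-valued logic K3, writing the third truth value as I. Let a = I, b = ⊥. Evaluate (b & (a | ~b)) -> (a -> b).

~b = ~⊥ = ⊤
a | ~b = I | ⊤ = ⊤
b & (a | ~b) = ⊥ & ⊤ = ⊥
a -> b = I -> ⊥ = I
(b & (a | ~b)) -> (a -> b) = ⊥ -> I = ⊤

⊤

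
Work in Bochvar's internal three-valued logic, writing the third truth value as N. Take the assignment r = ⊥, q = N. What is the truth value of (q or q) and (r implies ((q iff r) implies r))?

q or q = N or N = N
q iff r = N iff ⊥ = N
(q iff r) implies r = N implies ⊥ = N  [any arg is the third value ⇒ result is the third value]
r implies ((q iff r) implies r) = ⊥ implies N = N
(q or q) and (r implies ((q iff r) implies r)) = N and N = N

N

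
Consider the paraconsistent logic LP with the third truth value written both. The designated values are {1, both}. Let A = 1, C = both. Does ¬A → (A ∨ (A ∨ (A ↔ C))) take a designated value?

Yes

¬A = ¬1 = 0
A ↔ C = 1 ↔ both = both
A ∨ (A ↔ C) = 1 ∨ both = 1
A ∨ (A ∨ (A ↔ C)) = 1 ∨ 1 = 1
¬A → (A ∨ (A ∨ (A ↔ C))) = 0 → 1 = 1
1 ∈ {1, both}.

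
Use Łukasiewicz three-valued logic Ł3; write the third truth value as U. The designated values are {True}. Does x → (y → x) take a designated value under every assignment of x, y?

Yes

Every assignment of x, y over {True, U, False} gives a value in {True}.
In particular, with x=U, y=U: x → (y → x) = True.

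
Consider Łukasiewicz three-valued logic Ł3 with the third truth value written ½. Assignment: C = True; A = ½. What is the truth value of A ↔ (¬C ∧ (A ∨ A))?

¬C = ¬True = False
A ∨ A = ½ ∨ ½ = ½
¬C ∧ (A ∨ A) = False ∧ ½ = False
A ↔ (¬C ∧ (A ∨ A)) = ½ ↔ False = ½

½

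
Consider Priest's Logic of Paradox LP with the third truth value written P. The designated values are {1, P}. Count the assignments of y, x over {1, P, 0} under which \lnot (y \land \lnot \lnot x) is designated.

8

Of the 9 assignments, 8 give a value in {1, P}.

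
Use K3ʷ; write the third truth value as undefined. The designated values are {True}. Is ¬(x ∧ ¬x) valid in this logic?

Countermodel: x=undefined gives undefined, which is not designated.

No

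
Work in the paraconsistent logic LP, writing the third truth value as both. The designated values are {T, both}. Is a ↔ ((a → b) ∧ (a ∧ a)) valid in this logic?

Countermodel: a=T, b=F gives F, which is not designated.

No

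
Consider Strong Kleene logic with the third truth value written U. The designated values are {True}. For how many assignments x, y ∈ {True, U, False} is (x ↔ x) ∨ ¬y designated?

Of the 9 assignments, 7 give a value in {True}.

7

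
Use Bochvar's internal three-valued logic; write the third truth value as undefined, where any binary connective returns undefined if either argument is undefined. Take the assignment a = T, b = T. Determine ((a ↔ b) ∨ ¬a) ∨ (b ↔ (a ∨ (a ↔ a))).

a ↔ b = T ↔ T = T
¬a = ¬T = F
(a ↔ b) ∨ ¬a = T ∨ F = T
a ↔ a = T ↔ T = T
a ∨ (a ↔ a) = T ∨ T = T
b ↔ (a ∨ (a ↔ a)) = T ↔ T = T
((a ↔ b) ∨ ¬a) ∨ (b ↔ (a ∨ (a ↔ a))) = T ∨ T = T

T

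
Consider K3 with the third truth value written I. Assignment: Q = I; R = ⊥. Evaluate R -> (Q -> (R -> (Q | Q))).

Q | Q = I | I = I
R -> (Q | Q) = ⊥ -> I = ⊤  [~⊥ | I]
Q -> (R -> (Q | Q)) = I -> ⊤ = ⊤
R -> (Q -> (R -> (Q | Q))) = ⊥ -> ⊤ = ⊤

⊤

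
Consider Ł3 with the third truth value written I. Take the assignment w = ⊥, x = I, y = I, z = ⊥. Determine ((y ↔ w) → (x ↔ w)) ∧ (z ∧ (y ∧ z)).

⊥

y ↔ w = I ↔ ⊥ = I  [1 − |½−0|]
x ↔ w = I ↔ ⊥ = I
(y ↔ w) → (x ↔ w) = I → I = ⊤
y ∧ z = I ∧ ⊥ = ⊥
z ∧ (y ∧ z) = ⊥ ∧ ⊥ = ⊥
((y ↔ w) → (x ↔ w)) ∧ (z ∧ (y ∧ z)) = ⊤ ∧ ⊥ = ⊥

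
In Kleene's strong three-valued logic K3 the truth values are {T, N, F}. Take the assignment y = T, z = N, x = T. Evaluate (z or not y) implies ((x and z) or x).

not y = not T = F
z or not y = N or F = N
x and z = T and N = N
(x and z) or x = N or T = T
(z or not y) implies ((x and z) or x) = N implies T = T  [not N or T]

T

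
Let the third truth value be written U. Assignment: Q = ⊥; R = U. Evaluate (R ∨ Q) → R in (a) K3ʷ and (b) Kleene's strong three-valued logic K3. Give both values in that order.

In K3ʷ: R ∨ Q = U ∨ ⊥ = U
(R ∨ Q) → R = U → U = U  [any arg is the third value ⇒ result is the third value]
In Kleene's strong three-valued logic K3: R ∨ Q = U ∨ ⊥ = U
(R ∨ Q) → R = U → U = U  [¬U ∨ U]

U; U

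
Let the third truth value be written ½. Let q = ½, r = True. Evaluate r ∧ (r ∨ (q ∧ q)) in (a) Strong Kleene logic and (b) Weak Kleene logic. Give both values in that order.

In Strong Kleene logic: q ∧ q = ½ ∧ ½ = ½
r ∨ (q ∧ q) = True ∨ ½ = True
r ∧ (r ∨ (q ∧ q)) = True ∧ True = True
In Weak Kleene logic: q ∧ q = ½ ∧ ½ = ½
r ∨ (q ∧ q) = True ∨ ½ = ½
r ∧ (r ∨ (q ∧ q)) = True ∧ ½ = ½
They differ because Strong Kleene logic and Weak Kleene logic treat ½ differently under the binary connectives.

True; ½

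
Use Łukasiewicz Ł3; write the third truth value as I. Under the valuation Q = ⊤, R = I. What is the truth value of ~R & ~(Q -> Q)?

~R = ~I = I
Q -> Q = ⊤ -> ⊤ = ⊤
~(Q -> Q) = ~⊤ = ⊥
~R & ~(Q -> Q) = I & ⊥ = ⊥

⊥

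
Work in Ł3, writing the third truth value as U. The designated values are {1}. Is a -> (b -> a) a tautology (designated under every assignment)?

Yes

Every assignment of a, b over {1, U, 0} gives a value in {1}.
In particular, with a=U, b=U: a -> (b -> a) = 1.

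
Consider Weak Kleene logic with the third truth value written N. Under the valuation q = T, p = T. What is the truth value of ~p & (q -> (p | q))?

~p = ~T = F
p | q = T | T = T
q -> (p | q) = T -> T = T
~p & (q -> (p | q)) = F & T = F

F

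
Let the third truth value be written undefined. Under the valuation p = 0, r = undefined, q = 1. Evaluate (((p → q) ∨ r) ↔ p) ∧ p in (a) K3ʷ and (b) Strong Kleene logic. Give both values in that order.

undefined; 0

In K3ʷ: p → q = 0 → 1 = 1
(p → q) ∨ r = 1 ∨ undefined = undefined
((p → q) ∨ r) ↔ p = undefined ↔ 0 = undefined
(((p → q) ∨ r) ↔ p) ∧ p = undefined ∧ 0 = undefined
In Strong Kleene logic: p → q = 0 → 1 = 1
(p → q) ∨ r = 1 ∨ undefined = 1
((p → q) ∨ r) ↔ p = 1 ↔ 0 = 0
(((p → q) ∨ r) ↔ p) ∧ p = 0 ∧ 0 = 0
They differ because K3ʷ and Strong Kleene logic treat undefined differently under the binary connectives.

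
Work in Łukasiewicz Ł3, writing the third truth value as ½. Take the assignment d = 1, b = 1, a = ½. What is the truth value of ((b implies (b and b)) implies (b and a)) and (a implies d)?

½

b and b = 1 and 1 = 1
b implies (b and b) = 1 implies 1 = 1
b and a = 1 and ½ = ½
(b implies (b and b)) implies (b and a) = 1 implies ½ = ½  [min(1, 1−1+½)]
a implies d = ½ implies 1 = 1
((b implies (b and b)) implies (b and a)) and (a implies d) = ½ and 1 = ½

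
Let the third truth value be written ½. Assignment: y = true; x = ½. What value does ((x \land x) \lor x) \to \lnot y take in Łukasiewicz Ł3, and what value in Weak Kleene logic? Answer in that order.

In Łukasiewicz Ł3: x \land x = ½ \land ½ = ½
(x \land x) \lor x = ½ \lor ½ = ½
\lnot y = \lnot true = false
((x \land x) \lor x) \to \lnot y = ½ \to false = ½  [min(1, 1−½+0)]
In Weak Kleene logic: x \land x = ½ \land ½ = ½
(x \land x) \lor x = ½ \lor ½ = ½
\lnot y = \lnot true = false
((x \land x) \lor x) \to \lnot y = ½ \to false = ½  [any arg is the third value ⇒ result is the third value]

½; ½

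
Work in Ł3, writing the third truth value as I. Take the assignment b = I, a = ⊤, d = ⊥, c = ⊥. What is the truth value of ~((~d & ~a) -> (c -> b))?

⊥

~d = ~⊥ = ⊤
~a = ~⊤ = ⊥
~d & ~a = ⊤ & ⊥ = ⊥
c -> b = ⊥ -> I = ⊤  [min(1, 1−0+½)]
(~d & ~a) -> (c -> b) = ⊥ -> ⊤ = ⊤
~((~d & ~a) -> (c -> b)) = ~⊤ = ⊥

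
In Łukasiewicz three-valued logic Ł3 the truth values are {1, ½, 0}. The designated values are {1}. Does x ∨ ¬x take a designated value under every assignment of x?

No

Countermodel: x=½ gives ½, which is not designated.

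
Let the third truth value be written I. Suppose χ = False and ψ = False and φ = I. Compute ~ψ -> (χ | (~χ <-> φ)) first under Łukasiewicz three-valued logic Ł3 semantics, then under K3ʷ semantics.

I; I

In Łukasiewicz three-valued logic Ł3: ~ψ = ~False = True
~χ = ~False = True
~χ <-> φ = True <-> I = I  [1 − |1−½|]
χ | (~χ <-> φ) = False | I = I
~ψ -> (χ | (~χ <-> φ)) = True -> I = I
In K3ʷ: ~ψ = ~False = True
~χ = ~False = True
~χ <-> φ = True <-> I = I
χ | (~χ <-> φ) = False | I = I
~ψ -> (χ | (~χ <-> φ)) = True -> I = I  [any arg is the third value ⇒ result is the third value]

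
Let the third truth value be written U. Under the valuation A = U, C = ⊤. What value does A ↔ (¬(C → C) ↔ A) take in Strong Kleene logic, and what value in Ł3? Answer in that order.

In Strong Kleene logic: C → C = ⊤ → ⊤ = ⊤
¬(C → C) = ¬⊤ = ⊥
¬(C → C) ↔ A = ⊥ ↔ U = U
A ↔ (¬(C → C) ↔ A) = U ↔ U = U
In Ł3: C → C = ⊤ → ⊤ = ⊤
¬(C → C) = ¬⊤ = ⊥
¬(C → C) ↔ A = ⊥ ↔ U = U
A ↔ (¬(C → C) ↔ A) = U ↔ U = ⊤
They differ because Strong Kleene logic and Ł3 treat U differently under implication.

U; ⊤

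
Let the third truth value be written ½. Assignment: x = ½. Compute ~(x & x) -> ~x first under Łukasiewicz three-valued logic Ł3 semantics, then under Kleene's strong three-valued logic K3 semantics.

In Łukasiewicz three-valued logic Ł3: x & x = ½ & ½ = ½
~(x & x) = ~½ = ½
~x = ~½ = ½
~(x & x) -> ~x = ½ -> ½ = 1  [min(1, 1−½+½)]
In Kleene's strong three-valued logic K3: x & x = ½ & ½ = ½
~(x & x) = ~½ = ½
~x = ~½ = ½
~(x & x) -> ~x = ½ -> ½ = ½  [~½ | ½]
They differ because Łukasiewicz three-valued logic Ł3 and Kleene's strong three-valued logic K3 treat ½ differently under implication.

1; ½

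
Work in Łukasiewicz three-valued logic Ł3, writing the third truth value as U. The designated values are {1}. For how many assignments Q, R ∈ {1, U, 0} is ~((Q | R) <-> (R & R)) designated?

Designated under: (Q=1, R=0).

1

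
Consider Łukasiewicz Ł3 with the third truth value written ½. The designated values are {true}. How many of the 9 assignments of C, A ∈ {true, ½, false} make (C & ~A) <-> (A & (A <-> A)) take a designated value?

Designated under: (C=true, A=½); (C=½, A=½); (C=false, A=false).

3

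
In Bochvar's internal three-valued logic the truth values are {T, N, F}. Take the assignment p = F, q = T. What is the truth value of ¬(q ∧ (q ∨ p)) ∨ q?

T

q ∨ p = T ∨ F = T
q ∧ (q ∨ p) = T ∧ T = T
¬(q ∧ (q ∨ p)) = ¬T = F
¬(q ∧ (q ∨ p)) ∨ q = F ∨ T = T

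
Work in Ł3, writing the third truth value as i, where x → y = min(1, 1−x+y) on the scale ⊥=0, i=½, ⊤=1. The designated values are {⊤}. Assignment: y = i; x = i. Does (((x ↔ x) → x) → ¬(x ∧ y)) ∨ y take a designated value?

Yes

x ↔ x = i ↔ i = ⊤  [1 − |½−½|]
(x ↔ x) → x = ⊤ → i = i
x ∧ y = i ∧ i = i
¬(x ∧ y) = ¬i = i
((x ↔ x) → x) → ¬(x ∧ y) = i → i = ⊤
(((x ↔ x) → x) → ¬(x ∧ y)) ∨ y = ⊤ ∨ i = ⊤
⊤ ∈ {⊤}.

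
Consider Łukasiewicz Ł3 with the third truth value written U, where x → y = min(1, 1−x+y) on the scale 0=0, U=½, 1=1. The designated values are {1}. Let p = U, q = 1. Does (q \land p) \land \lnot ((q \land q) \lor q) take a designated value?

q \land p = 1 \land U = U
q \land q = 1 \land 1 = 1
(q \land q) \lor q = 1 \lor 1 = 1
\lnot ((q \land q) \lor q) = \lnot 1 = 0
(q \land p) \land \lnot ((q \land q) \lor q) = U \land 0 = 0
0 ∉ {1}.

No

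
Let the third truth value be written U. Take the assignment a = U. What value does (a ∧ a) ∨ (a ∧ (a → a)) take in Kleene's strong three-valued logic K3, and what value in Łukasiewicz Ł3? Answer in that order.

In Kleene's strong three-valued logic K3: a ∧ a = U ∧ U = U
a → a = U → U = U  [¬U ∨ U]
a ∧ (a → a) = U ∧ U = U
(a ∧ a) ∨ (a ∧ (a → a)) = U ∨ U = U
In Łukasiewicz Ł3: a ∧ a = U ∧ U = U
a → a = U → U = T  [min(1, 1−½+½)]
a ∧ (a → a) = U ∧ T = U
(a ∧ a) ∨ (a ∧ (a → a)) = U ∨ U = U

U; U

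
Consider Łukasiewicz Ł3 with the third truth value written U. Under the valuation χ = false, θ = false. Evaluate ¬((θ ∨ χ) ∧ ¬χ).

θ ∨ χ = false ∨ false = false
¬χ = ¬false = true
(θ ∨ χ) ∧ ¬χ = false ∧ true = false
¬((θ ∨ χ) ∧ ¬χ) = ¬false = true

true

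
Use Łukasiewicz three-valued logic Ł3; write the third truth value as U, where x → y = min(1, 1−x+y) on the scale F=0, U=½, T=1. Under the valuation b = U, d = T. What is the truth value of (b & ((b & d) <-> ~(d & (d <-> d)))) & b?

U

b & d = U & T = U
d <-> d = T <-> T = T
d & (d <-> d) = T & T = T
~(d & (d <-> d)) = ~T = F
(b & d) <-> ~(d & (d <-> d)) = U <-> F = U  [1 − |½−0|]
b & ((b & d) <-> ~(d & (d <-> d))) = U & U = U
(b & ((b & d) <-> ~(d & (d <-> d)))) & b = U & U = U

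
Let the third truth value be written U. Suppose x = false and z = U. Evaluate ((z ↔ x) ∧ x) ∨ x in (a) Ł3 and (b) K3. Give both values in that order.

false; false

In Ł3: z ↔ x = U ↔ false = U
(z ↔ x) ∧ x = U ∧ false = false
((z ↔ x) ∧ x) ∨ x = false ∨ false = false
In K3: z ↔ x = U ↔ false = U
(z ↔ x) ∧ x = U ∧ false = false
((z ↔ x) ∧ x) ∨ x = false ∨ false = false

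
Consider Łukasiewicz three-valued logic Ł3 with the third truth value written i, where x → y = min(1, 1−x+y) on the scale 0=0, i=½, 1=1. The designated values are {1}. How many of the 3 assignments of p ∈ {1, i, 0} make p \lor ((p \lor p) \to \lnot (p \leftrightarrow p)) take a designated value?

p=1: 1 ✓
p=i: i ·
p=0: 1 ✓

2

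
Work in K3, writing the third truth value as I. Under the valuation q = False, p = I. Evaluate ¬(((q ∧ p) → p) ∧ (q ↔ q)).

False

q ∧ p = False ∧ I = False
(q ∧ p) → p = False → I = True  [¬False ∨ I]
q ↔ q = False ↔ False = True
((q ∧ p) → p) ∧ (q ↔ q) = True ∧ True = True
¬(((q ∧ p) → p) ∧ (q ↔ q)) = ¬True = False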